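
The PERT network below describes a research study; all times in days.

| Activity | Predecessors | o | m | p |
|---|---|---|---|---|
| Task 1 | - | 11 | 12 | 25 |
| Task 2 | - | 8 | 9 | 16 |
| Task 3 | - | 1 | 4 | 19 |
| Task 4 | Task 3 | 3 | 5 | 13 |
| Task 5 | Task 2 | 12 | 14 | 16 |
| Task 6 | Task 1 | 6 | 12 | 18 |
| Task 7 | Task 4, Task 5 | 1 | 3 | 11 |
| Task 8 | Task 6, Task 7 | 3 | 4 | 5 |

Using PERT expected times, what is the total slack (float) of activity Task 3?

12 days

te_Task 1 = (11 + 4·12 + 25)/6 = 84/6 = 14
te_Task 2 = (8 + 4·9 + 16)/6 = 60/6 = 10
te_Task 3 = (1 + 4·4 + 19)/6 = 36/6 = 6
te_Task 4 = (3 + 4·5 + 13)/6 = 36/6 = 6
te_Task 5 = (12 + 4·14 + 16)/6 = 84/6 = 14
te_Task 6 = (6 + 4·12 + 18)/6 = 72/6 = 12
te_Task 7 = (1 + 4·3 + 11)/6 = 24/6 = 4
te_Task 8 = (3 + 4·4 + 5)/6 = 24/6 = 4

Forward pass:
ES_Task 1 = 0; EF_Task 1 = 14
ES_Task 2 = 0; EF_Task 2 = 10
ES_Task 3 = 0; EF_Task 3 = 6
ES_Task 4 = 6; EF_Task 4 = 6+6 = 12
ES_Task 5 = 10; EF_Task 5 = 10+14 = 24
ES_Task 6 = 14; EF_Task 6 = 14+12 = 26
ES_Task 7 = max(EF_Task 4=12, EF_Task 5=24) = 24; EF_Task 7 = 24+4 = 28
ES_Task 8 = max(EF_Task 6=26, EF_Task 7=28) = 28; EF_Task 8 = 28+4 = 32
Expected project duration μ = 32 days. Critical path: Task 2 → Task 5 → Task 7 → Task 8.

Backward pass:
LF_Task 8 = 32; LS_Task 8 = 32−4 = 28
LF_Task 7 = LS_Task 8 = 28; LS_Task 7 = 28−4 = 24
LF_Task 6 = LS_Task 8 = 28; LS_Task 6 = 28−12 = 16
LF_Task 5 = LS_Task 7 = 24; LS_Task 5 = 24−14 = 10
LF_Task 4 = LS_Task 7 = 24; LS_Task 4 = 24−6 = 18
LF_Task 3 = LS_Task 4 = 18; LS_Task 3 = 18−6 = 12
LF_Task 2 = LS_Task 5 = 10; LS_Task 2 = 10−10 = 0
LF_Task 1 = LS_Task 6 = 16; LS_Task 1 = 16−14 = 2
Slack_Task 3 = LS_Task 3 − ES_Task 3 = 12 − 0 = 12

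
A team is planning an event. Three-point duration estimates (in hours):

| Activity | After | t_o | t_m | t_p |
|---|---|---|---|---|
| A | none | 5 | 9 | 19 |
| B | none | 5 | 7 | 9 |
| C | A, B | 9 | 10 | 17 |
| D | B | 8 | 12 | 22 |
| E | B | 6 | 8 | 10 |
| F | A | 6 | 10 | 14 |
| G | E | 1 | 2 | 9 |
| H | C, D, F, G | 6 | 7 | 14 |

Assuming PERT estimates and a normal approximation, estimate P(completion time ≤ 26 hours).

te_A = (5 + 4·9 + 19)/6 = 60/6 = 10; σ²_A = ((19−5)/6)² = 5.444
te_B = (5 + 4·7 + 9)/6 = 42/6 = 7; σ²_B = ((9−5)/6)² = 0.444
te_C = (9 + 4·10 + 17)/6 = 66/6 = 11; σ²_C = ((17−9)/6)² = 1.778
te_D = (8 + 4·12 + 22)/6 = 78/6 = 13; σ²_D = ((22−8)/6)² = 5.444
te_E = (6 + 4·8 + 10)/6 = 48/6 = 8; σ²_E = ((10−6)/6)² = 0.444
te_F = (6 + 4·10 + 14)/6 = 60/6 = 10; σ²_F = ((14−6)/6)² = 1.778
te_G = (1 + 4·2 + 9)/6 = 18/6 = 3; σ²_G = ((9−1)/6)² = 1.778
te_H = (6 + 4·7 + 14)/6 = 48/6 = 8; σ²_H = ((14−6)/6)² = 1.778

Forward pass:
ES_A = 0; EF_A = 10
ES_B = 0; EF_B = 7
ES_C = max(EF_A=10, EF_B=7) = 10; EF_C = 10+11 = 21
ES_D = 7; EF_D = 7+13 = 20
ES_E = 7; EF_E = 7+8 = 15
ES_F = 10; EF_F = 10+10 = 20
ES_G = 15; EF_G = 15+3 = 18
ES_H = max(EF_C=21, EF_D=20, EF_F=20, EF_G=18) = 21; EF_H = 21+8 = 29
Expected project duration μ = 29 hours. Critical path: A → C → H.

Variance along critical path = 5.444 + 1.778 + 1.778 = 9.000; σ = √9.000 = 3.000 hours.
Z = (26 − 29) / 3.000 = -1.000
P(T ≤ 26) = Φ(-1.000) ≈ 0.159

0.159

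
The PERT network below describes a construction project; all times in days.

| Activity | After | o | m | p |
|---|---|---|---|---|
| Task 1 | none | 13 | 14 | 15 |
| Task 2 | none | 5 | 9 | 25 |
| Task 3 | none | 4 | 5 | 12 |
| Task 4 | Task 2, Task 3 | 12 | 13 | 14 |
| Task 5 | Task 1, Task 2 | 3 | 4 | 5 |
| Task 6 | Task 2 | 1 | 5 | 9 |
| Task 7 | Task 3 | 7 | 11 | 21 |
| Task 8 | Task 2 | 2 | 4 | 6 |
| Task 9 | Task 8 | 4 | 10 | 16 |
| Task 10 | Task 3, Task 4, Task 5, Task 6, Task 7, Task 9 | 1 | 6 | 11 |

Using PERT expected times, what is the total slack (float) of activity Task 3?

te_Task 1 = (13 + 4·14 + 15)/6 = 84/6 = 14
te_Task 2 = (5 + 4·9 + 25)/6 = 66/6 = 11
te_Task 3 = (4 + 4·5 + 12)/6 = 36/6 = 6
te_Task 4 = (12 + 4·13 + 14)/6 = 78/6 = 13
te_Task 5 = (3 + 4·4 + 5)/6 = 24/6 = 4
te_Task 6 = (1 + 4·5 + 9)/6 = 30/6 = 5
te_Task 7 = (7 + 4·11 + 21)/6 = 72/6 = 12
te_Task 8 = (2 + 4·4 + 6)/6 = 24/6 = 4
te_Task 9 = (4 + 4·10 + 16)/6 = 60/6 = 10
te_Task 10 = (1 + 4·6 + 11)/6 = 36/6 = 6

Forward pass:
ES_Task 1 = 0; EF_Task 1 = 14
ES_Task 2 = 0; EF_Task 2 = 11
ES_Task 3 = 0; EF_Task 3 = 6
ES_Task 4 = max(EF_Task 2=11, EF_Task 3=6) = 11; EF_Task 4 = 11+13 = 24
ES_Task 5 = max(EF_Task 1=14, EF_Task 2=11) = 14; EF_Task 5 = 14+4 = 18
ES_Task 6 = 11; EF_Task 6 = 11+5 = 16
ES_Task 7 = 6; EF_Task 7 = 6+12 = 18
ES_Task 8 = 11; EF_Task 8 = 11+4 = 15
ES_Task 9 = 15; EF_Task 9 = 15+10 = 25
ES_Task 10 = max(EF_Task 3=6, EF_Task 4=24, EF_Task 5=18, EF_Task 6=16, EF_Task 7=18, EF_Task 9=25) = 25; EF_Task 10 = 25+6 = 31
Expected project duration μ = 31 days. Critical path: Task 2 → Task 8 → Task 9 → Task 10.

Backward pass:
LF_Task 10 = 31; LS_Task 10 = 31−6 = 25
LF_Task 9 = LS_Task 10 = 25; LS_Task 9 = 25−10 = 15
LF_Task 8 = LS_Task 9 = 15; LS_Task 8 = 15−4 = 11
LF_Task 7 = LS_Task 10 = 25; LS_Task 7 = 25−12 = 13
LF_Task 6 = LS_Task 10 = 25; LS_Task 6 = 25−5 = 20
LF_Task 5 = LS_Task 10 = 25; LS_Task 5 = 25−4 = 21
LF_Task 4 = LS_Task 10 = 25; LS_Task 4 = 25−13 = 12
LF_Task 3 = min(LS_Task 4=12, LS_Task 7=13, LS_Task 10=25) = 12; LS_Task 3 = 12−6 = 6
LF_Task 2 = min(LS_Task 4=12, LS_Task 5=21, LS_Task 6=20, LS_Task 8=11) = 11; LS_Task 2 = 11−11 = 0
LF_Task 1 = LS_Task 5 = 21; LS_Task 1 = 21−14 = 7
Slack_Task 3 = LS_Task 3 − ES_Task 3 = 6 − 0 = 6

6 days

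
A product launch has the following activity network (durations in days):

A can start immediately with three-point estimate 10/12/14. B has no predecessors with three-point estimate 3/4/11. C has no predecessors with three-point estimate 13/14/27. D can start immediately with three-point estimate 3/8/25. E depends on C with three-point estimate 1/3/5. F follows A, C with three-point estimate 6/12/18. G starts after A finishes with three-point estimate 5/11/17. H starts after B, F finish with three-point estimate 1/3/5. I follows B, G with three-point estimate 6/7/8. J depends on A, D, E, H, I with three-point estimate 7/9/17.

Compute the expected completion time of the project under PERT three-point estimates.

te_A = (10 + 4·12 + 14)/6 = 72/6 = 12
te_B = (3 + 4·4 + 11)/6 = 30/6 = 5
te_C = (13 + 4·14 + 27)/6 = 96/6 = 16
te_D = (3 + 4·8 + 25)/6 = 60/6 = 10
te_E = (1 + 4·3 + 5)/6 = 18/6 = 3
te_F = (6 + 4·12 + 18)/6 = 72/6 = 12
te_G = (5 + 4·11 + 17)/6 = 66/6 = 11
te_H = (1 + 4·3 + 5)/6 = 18/6 = 3
te_I = (6 + 4·7 + 8)/6 = 42/6 = 7
te_J = (7 + 4·9 + 17)/6 = 60/6 = 10

Forward pass:
ES_A = 0; EF_A = 12
ES_B = 0; EF_B = 5
ES_C = 0; EF_C = 16
ES_D = 0; EF_D = 10
ES_E = 16; EF_E = 16+3 = 19
ES_F = max(EF_A=12, EF_C=16) = 16; EF_F = 16+12 = 28
ES_G = 12; EF_G = 12+11 = 23
ES_H = max(EF_B=5, EF_F=28) = 28; EF_H = 28+3 = 31
ES_I = max(EF_B=5, EF_G=23) = 23; EF_I = 23+7 = 30
ES_J = max(EF_A=12, EF_D=10, EF_E=19, EF_H=31, EF_I=30) = 31; EF_J = 31+10 = 41
Expected project duration μ = 41 days. Critical path: C → F → H → J.

41 days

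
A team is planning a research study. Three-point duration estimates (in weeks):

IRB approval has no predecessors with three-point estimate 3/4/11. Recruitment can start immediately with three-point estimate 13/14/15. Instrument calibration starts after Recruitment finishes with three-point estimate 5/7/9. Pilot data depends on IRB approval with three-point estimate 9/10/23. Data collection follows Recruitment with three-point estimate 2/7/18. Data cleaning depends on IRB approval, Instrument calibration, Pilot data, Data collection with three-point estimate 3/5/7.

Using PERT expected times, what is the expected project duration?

27 weeks

te_IRB approval = (3 + 4·4 + 11)/6 = 30/6 = 5
te_Recruitment = (13 + 4·14 + 15)/6 = 84/6 = 14
te_Instrument calibration = (5 + 4·7 + 9)/6 = 42/6 = 7
te_Pilot data = (9 + 4·10 + 23)/6 = 72/6 = 12
te_Data collection = (2 + 4·7 + 18)/6 = 48/6 = 8
te_Data cleaning = (3 + 4·5 + 7)/6 = 30/6 = 5

Forward pass:
ES_IRB approval = 0; EF_IRB approval = 5
ES_Recruitment = 0; EF_Recruitment = 14
ES_Instrument calibration = 14; EF_Instrument calibration = 14+7 = 21
ES_Pilot data = 5; EF_Pilot data = 5+12 = 17
ES_Data collection = 14; EF_Data collection = 14+8 = 22
ES_Data cleaning = max(EF_IRB approval=5, EF_Instrument calibration=21, EF_Pilot data=17, EF_Data collection=22) = 22; EF_Data cleaning = 22+5 = 27
Expected project duration μ = 27 weeks. Critical path: Recruitment → Data collection → Data cleaning.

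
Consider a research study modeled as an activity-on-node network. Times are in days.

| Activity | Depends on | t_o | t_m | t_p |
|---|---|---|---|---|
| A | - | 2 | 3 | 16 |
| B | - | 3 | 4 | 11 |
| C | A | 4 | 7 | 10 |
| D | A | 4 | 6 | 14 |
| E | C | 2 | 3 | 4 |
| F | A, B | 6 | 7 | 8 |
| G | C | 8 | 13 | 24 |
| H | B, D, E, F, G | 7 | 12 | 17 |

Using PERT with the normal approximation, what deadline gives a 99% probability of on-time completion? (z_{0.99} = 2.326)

47.4 days

te_A = (2 + 4·3 + 16)/6 = 30/6 = 5; σ²_A = ((16−2)/6)² = 5.444
te_B = (3 + 4·4 + 11)/6 = 30/6 = 5; σ²_B = ((11−3)/6)² = 1.778
te_C = (4 + 4·7 + 10)/6 = 42/6 = 7; σ²_C = ((10−4)/6)² = 1.000
te_D = (4 + 4·6 + 14)/6 = 42/6 = 7; σ²_D = ((14−4)/6)² = 2.778
te_E = (2 + 4·3 + 4)/6 = 18/6 = 3; σ²_E = ((4−2)/6)² = 0.111
te_F = (6 + 4·7 + 8)/6 = 42/6 = 7; σ²_F = ((8−6)/6)² = 0.111
te_G = (8 + 4·13 + 24)/6 = 84/6 = 14; σ²_G = ((24−8)/6)² = 7.111
te_H = (7 + 4·12 + 17)/6 = 72/6 = 12; σ²_H = ((17−7)/6)² = 2.778

Forward pass:
ES_A = 0; EF_A = 5
ES_B = 0; EF_B = 5
ES_C = 5; EF_C = 5+7 = 12
ES_D = 5; EF_D = 5+7 = 12
ES_E = 12; EF_E = 12+3 = 15
ES_F = max(EF_A=5, EF_B=5) = 5; EF_F = 5+7 = 12
ES_G = 12; EF_G = 12+14 = 26
ES_H = max(EF_B=5, EF_D=12, EF_E=15, EF_F=12, EF_G=26) = 26; EF_H = 26+12 = 38
Expected project duration μ = 38 days. Critical path: A → C → G → H.

Variance along critical path = 5.444 + 1.000 + 7.111 + 2.778 = 16.333; σ = 4.041 days.
D = μ + z·σ = 38 + 2.326·4.041 = 47.4 days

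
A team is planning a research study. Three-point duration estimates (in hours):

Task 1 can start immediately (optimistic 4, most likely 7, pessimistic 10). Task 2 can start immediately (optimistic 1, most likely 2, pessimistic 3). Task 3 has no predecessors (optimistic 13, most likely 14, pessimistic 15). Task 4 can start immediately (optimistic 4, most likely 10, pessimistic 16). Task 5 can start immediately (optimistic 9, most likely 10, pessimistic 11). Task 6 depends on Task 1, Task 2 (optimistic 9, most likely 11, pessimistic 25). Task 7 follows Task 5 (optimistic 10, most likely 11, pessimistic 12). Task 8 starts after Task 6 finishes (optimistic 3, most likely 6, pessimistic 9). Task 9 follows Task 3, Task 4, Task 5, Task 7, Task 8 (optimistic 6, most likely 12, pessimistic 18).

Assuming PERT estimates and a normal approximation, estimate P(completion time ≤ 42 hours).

te_Task 1 = (4 + 4·7 + 10)/6 = 42/6 = 7; σ²_Task 1 = ((10−4)/6)² = 1.000
te_Task 2 = (1 + 4·2 + 3)/6 = 12/6 = 2; σ²_Task 2 = ((3−1)/6)² = 0.111
te_Task 3 = (13 + 4·14 + 15)/6 = 84/6 = 14; σ²_Task 3 = ((15−13)/6)² = 0.111
te_Task 4 = (4 + 4·10 + 16)/6 = 60/6 = 10; σ²_Task 4 = ((16−4)/6)² = 4.000
te_Task 5 = (9 + 4·10 + 11)/6 = 60/6 = 10; σ²_Task 5 = ((11−9)/6)² = 0.111
te_Task 6 = (9 + 4·11 + 25)/6 = 78/6 = 13; σ²_Task 6 = ((25−9)/6)² = 7.111
te_Task 7 = (10 + 4·11 + 12)/6 = 66/6 = 11; σ²_Task 7 = ((12−10)/6)² = 0.111
te_Task 8 = (3 + 4·6 + 9)/6 = 36/6 = 6; σ²_Task 8 = ((9−3)/6)² = 1.000
te_Task 9 = (6 + 4·12 + 18)/6 = 72/6 = 12; σ²_Task 9 = ((18−6)/6)² = 4.000

Forward pass:
ES_Task 1 = 0; EF_Task 1 = 7
ES_Task 2 = 0; EF_Task 2 = 2
ES_Task 3 = 0; EF_Task 3 = 14
ES_Task 4 = 0; EF_Task 4 = 10
ES_Task 5 = 0; EF_Task 5 = 10
ES_Task 6 = max(EF_Task 1=7, EF_Task 2=2) = 7; EF_Task 6 = 7+13 = 20
ES_Task 7 = 10; EF_Task 7 = 10+11 = 21
ES_Task 8 = 20; EF_Task 8 = 20+6 = 26
ES_Task 9 = max(EF_Task 3=14, EF_Task 4=10, EF_Task 5=10, EF_Task 7=21, EF_Task 8=26) = 26; EF_Task 9 = 26+12 = 38
Expected project duration μ = 38 hours. Critical path: Task 1 → Task 6 → Task 8 → Task 9.

Variance along critical path = 1.000 + 7.111 + 1.000 + 4.000 = 13.111; σ = √13.111 = 3.621 hours.
Z = (42 − 38) / 3.621 = 1.105
P(T ≤ 42) = Φ(1.105) ≈ 0.865

0.865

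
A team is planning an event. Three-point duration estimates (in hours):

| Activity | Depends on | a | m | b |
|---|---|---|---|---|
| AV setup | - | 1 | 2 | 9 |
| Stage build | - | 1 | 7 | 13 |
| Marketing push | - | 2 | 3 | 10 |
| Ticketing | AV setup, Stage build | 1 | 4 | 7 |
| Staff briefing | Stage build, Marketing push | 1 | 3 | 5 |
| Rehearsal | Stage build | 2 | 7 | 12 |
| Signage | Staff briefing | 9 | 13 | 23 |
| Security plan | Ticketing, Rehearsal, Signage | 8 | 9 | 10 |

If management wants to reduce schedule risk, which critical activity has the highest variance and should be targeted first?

Signage

te_AV setup = (1 + 4·2 + 9)/6 = 18/6 = 3; σ²_AV setup = ((9−1)/6)² = 1.778
te_Stage build = (1 + 4·7 + 13)/6 = 42/6 = 7; σ²_Stage build = ((13−1)/6)² = 4.000
te_Marketing push = (2 + 4·3 + 10)/6 = 24/6 = 4; σ²_Marketing push = ((10−2)/6)² = 1.778
te_Ticketing = (1 + 4·4 + 7)/6 = 24/6 = 4; σ²_Ticketing = ((7−1)/6)² = 1.000
te_Staff briefing = (1 + 4·3 + 5)/6 = 18/6 = 3; σ²_Staff briefing = ((5−1)/6)² = 0.444
te_Rehearsal = (2 + 4·7 + 12)/6 = 42/6 = 7; σ²_Rehearsal = ((12−2)/6)² = 2.778
te_Signage = (9 + 4·13 + 23)/6 = 84/6 = 14; σ²_Signage = ((23−9)/6)² = 5.444
te_Security plan = (8 + 4·9 + 10)/6 = 54/6 = 9; σ²_Security plan = ((10−8)/6)² = 0.111

Forward pass:
ES_AV setup = 0; EF_AV setup = 3
ES_Stage build = 0; EF_Stage build = 7
ES_Marketing push = 0; EF_Marketing push = 4
ES_Ticketing = max(EF_AV setup=3, EF_Stage build=7) = 7; EF_Ticketing = 7+4 = 11
ES_Staff briefing = max(EF_Stage build=7, EF_Marketing push=4) = 7; EF_Staff briefing = 7+3 = 10
ES_Rehearsal = 7; EF_Rehearsal = 7+7 = 14
ES_Signage = 10; EF_Signage = 10+14 = 24
ES_Security plan = max(EF_Ticketing=11, EF_Rehearsal=14, EF_Signage=24) = 24; EF_Security plan = 24+9 = 33
Expected project duration μ = 33 hours. Critical path: Stage build → Staff briefing → Signage → Security plan.

Variances on critical path: σ²_Stage build=4.000, σ²_Staff briefing=0.444, σ²_Signage=5.444, σ²_Security plan=0.111.
Largest is σ²_Signage = 5.444.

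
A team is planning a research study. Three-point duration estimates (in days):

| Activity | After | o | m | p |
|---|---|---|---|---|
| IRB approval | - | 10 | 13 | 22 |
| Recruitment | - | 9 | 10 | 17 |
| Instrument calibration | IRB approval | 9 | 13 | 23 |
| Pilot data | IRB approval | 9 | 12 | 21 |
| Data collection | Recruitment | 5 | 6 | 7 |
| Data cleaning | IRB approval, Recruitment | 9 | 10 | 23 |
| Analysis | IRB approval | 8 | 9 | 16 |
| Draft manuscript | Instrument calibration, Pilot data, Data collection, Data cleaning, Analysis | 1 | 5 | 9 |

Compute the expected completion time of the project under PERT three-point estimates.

33 days

te_IRB approval = (10 + 4·13 + 22)/6 = 84/6 = 14
te_Recruitment = (9 + 4·10 + 17)/6 = 66/6 = 11
te_Instrument calibration = (9 + 4·13 + 23)/6 = 84/6 = 14
te_Pilot data = (9 + 4·12 + 21)/6 = 78/6 = 13
te_Data collection = (5 + 4·6 + 7)/6 = 36/6 = 6
te_Data cleaning = (9 + 4·10 + 23)/6 = 72/6 = 12
te_Analysis = (8 + 4·9 + 16)/6 = 60/6 = 10
te_Draft manuscript = (1 + 4·5 + 9)/6 = 30/6 = 5

Forward pass:
ES_IRB approval = 0; EF_IRB approval = 14
ES_Recruitment = 0; EF_Recruitment = 11
ES_Instrument calibration = 14; EF_Instrument calibration = 14+14 = 28
ES_Pilot data = 14; EF_Pilot data = 14+13 = 27
ES_Data collection = 11; EF_Data collection = 11+6 = 17
ES_Data cleaning = max(EF_IRB approval=14, EF_Recruitment=11) = 14; EF_Data cleaning = 14+12 = 26
ES_Analysis = 14; EF_Analysis = 14+10 = 24
ES_Draft manuscript = max(EF_Instrument calibration=28, EF_Pilot data=27, EF_Data collection=17, EF_Data cleaning=26, EF_Analysis=24) = 28; EF_Draft manuscript = 28+5 = 33
Expected project duration μ = 33 days. Critical path: IRB approval → Instrument calibration → Draft manuscript.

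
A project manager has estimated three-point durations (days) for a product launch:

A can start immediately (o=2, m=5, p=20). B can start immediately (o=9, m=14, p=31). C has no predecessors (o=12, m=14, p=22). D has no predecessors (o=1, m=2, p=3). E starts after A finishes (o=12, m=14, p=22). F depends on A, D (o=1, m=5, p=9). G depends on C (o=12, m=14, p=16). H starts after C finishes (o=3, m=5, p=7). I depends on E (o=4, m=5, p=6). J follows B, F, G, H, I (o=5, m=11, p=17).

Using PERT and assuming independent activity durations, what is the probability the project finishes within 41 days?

te_A = (2 + 4·5 + 20)/6 = 42/6 = 7; σ²_A = ((20−2)/6)² = 9.000
te_B = (9 + 4·14 + 31)/6 = 96/6 = 16; σ²_B = ((31−9)/6)² = 13.444
te_C = (12 + 4·14 + 22)/6 = 90/6 = 15; σ²_C = ((22−12)/6)² = 2.778
te_D = (1 + 4·2 + 3)/6 = 12/6 = 2; σ²_D = ((3−1)/6)² = 0.111
te_E = (12 + 4·14 + 22)/6 = 90/6 = 15; σ²_E = ((22−12)/6)² = 2.778
te_F = (1 + 4·5 + 9)/6 = 30/6 = 5; σ²_F = ((9−1)/6)² = 1.778
te_G = (12 + 4·14 + 16)/6 = 84/6 = 14; σ²_G = ((16−12)/6)² = 0.444
te_H = (3 + 4·5 + 7)/6 = 30/6 = 5; σ²_H = ((7−3)/6)² = 0.444
te_I = (4 + 4·5 + 6)/6 = 30/6 = 5; σ²_I = ((6−4)/6)² = 0.111
te_J = (5 + 4·11 + 17)/6 = 66/6 = 11; σ²_J = ((17−5)/6)² = 4.000

Forward pass:
ES_A = 0; EF_A = 7
ES_B = 0; EF_B = 16
ES_C = 0; EF_C = 15
ES_D = 0; EF_D = 2
ES_E = 7; EF_E = 7+15 = 22
ES_F = max(EF_A=7, EF_D=2) = 7; EF_F = 7+5 = 12
ES_G = 15; EF_G = 15+14 = 29
ES_H = 15; EF_H = 15+5 = 20
ES_I = 22; EF_I = 22+5 = 27
ES_J = max(EF_B=16, EF_F=12, EF_G=29, EF_H=20, EF_I=27) = 29; EF_J = 29+11 = 40
Expected project duration μ = 40 days. Critical path: C → G → J.

Variance along critical path = 2.778 + 0.444 + 4.000 = 7.222; σ = √7.222 = 2.687 days.
Z = (41 − 40) / 2.687 = 0.372
P(T ≤ 41) = Φ(0.372) ≈ 0.645

0.645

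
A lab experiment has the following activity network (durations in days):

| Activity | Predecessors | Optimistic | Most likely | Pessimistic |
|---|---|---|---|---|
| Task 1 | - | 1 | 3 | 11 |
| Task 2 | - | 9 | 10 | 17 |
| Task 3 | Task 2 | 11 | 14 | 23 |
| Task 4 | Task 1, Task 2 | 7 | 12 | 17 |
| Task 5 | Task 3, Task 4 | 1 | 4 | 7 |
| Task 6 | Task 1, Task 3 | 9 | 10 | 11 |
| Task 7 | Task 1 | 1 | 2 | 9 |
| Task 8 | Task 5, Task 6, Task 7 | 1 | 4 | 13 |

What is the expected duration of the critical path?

te_Task 1 = (1 + 4·3 + 11)/6 = 24/6 = 4
te_Task 2 = (9 + 4·10 + 17)/6 = 66/6 = 11
te_Task 3 = (11 + 4·14 + 23)/6 = 90/6 = 15
te_Task 4 = (7 + 4·12 + 17)/6 = 72/6 = 12
te_Task 5 = (1 + 4·4 + 7)/6 = 24/6 = 4
te_Task 6 = (9 + 4·10 + 11)/6 = 60/6 = 10
te_Task 7 = (1 + 4·2 + 9)/6 = 18/6 = 3
te_Task 8 = (1 + 4·4 + 13)/6 = 30/6 = 5

Forward pass:
ES_Task 1 = 0; EF_Task 1 = 4
ES_Task 2 = 0; EF_Task 2 = 11
ES_Task 3 = 11; EF_Task 3 = 11+15 = 26
ES_Task 4 = max(EF_Task 1=4, EF_Task 2=11) = 11; EF_Task 4 = 11+12 = 23
ES_Task 5 = max(EF_Task 3=26, EF_Task 4=23) = 26; EF_Task 5 = 26+4 = 30
ES_Task 6 = max(EF_Task 1=4, EF_Task 3=26) = 26; EF_Task 6 = 26+10 = 36
ES_Task 7 = 4; EF_Task 7 = 4+3 = 7
ES_Task 8 = max(EF_Task 5=30, EF_Task 6=36, EF_Task 7=7) = 36; EF_Task 8 = 36+5 = 41
Expected project duration μ = 41 days. Critical path: Task 2 → Task 3 → Task 6 → Task 8.

41 days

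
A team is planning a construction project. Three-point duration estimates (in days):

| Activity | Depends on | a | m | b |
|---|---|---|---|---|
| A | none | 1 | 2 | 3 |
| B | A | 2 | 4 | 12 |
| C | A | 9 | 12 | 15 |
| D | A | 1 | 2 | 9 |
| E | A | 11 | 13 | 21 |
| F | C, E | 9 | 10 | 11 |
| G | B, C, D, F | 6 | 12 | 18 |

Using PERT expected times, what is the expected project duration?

te_A = (1 + 4·2 + 3)/6 = 12/6 = 2
te_B = (2 + 4·4 + 12)/6 = 30/6 = 5
te_C = (9 + 4·12 + 15)/6 = 72/6 = 12
te_D = (1 + 4·2 + 9)/6 = 18/6 = 3
te_E = (11 + 4·13 + 21)/6 = 84/6 = 14
te_F = (9 + 4·10 + 11)/6 = 60/6 = 10
te_G = (6 + 4·12 + 18)/6 = 72/6 = 12

Forward pass:
ES_A = 0; EF_A = 2
ES_B = 2; EF_B = 2+5 = 7
ES_C = 2; EF_C = 2+12 = 14
ES_D = 2; EF_D = 2+3 = 5
ES_E = 2; EF_E = 2+14 = 16
ES_F = max(EF_C=14, EF_E=16) = 16; EF_F = 16+10 = 26
ES_G = max(EF_B=7, EF_C=14, EF_D=5, EF_F=26) = 26; EF_G = 26+12 = 38
Expected project duration μ = 38 days. Critical path: A → E → F → G.

38 days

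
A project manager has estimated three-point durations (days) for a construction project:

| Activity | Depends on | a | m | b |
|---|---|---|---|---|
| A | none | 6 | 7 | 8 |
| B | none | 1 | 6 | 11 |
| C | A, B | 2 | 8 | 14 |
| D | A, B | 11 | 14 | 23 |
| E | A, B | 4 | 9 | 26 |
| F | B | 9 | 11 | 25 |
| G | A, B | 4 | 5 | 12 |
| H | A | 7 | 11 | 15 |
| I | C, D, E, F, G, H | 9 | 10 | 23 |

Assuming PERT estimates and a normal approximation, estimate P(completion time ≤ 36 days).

0.741

te_A = (6 + 4·7 + 8)/6 = 42/6 = 7; σ²_A = ((8−6)/6)² = 0.111
te_B = (1 + 4·6 + 11)/6 = 36/6 = 6; σ²_B = ((11−1)/6)² = 2.778
te_C = (2 + 4·8 + 14)/6 = 48/6 = 8; σ²_C = ((14−2)/6)² = 4.000
te_D = (11 + 4·14 + 23)/6 = 90/6 = 15; σ²_D = ((23−11)/6)² = 4.000
te_E = (4 + 4·9 + 26)/6 = 66/6 = 11; σ²_E = ((26−4)/6)² = 13.444
te_F = (9 + 4·11 + 25)/6 = 78/6 = 13; σ²_F = ((25−9)/6)² = 7.111
te_G = (4 + 4·5 + 12)/6 = 36/6 = 6; σ²_G = ((12−4)/6)² = 1.778
te_H = (7 + 4·11 + 15)/6 = 66/6 = 11; σ²_H = ((15−7)/6)² = 1.778
te_I = (9 + 4·10 + 23)/6 = 72/6 = 12; σ²_I = ((23−9)/6)² = 5.444

Forward pass:
ES_A = 0; EF_A = 7
ES_B = 0; EF_B = 6
ES_C = max(EF_A=7, EF_B=6) = 7; EF_C = 7+8 = 15
ES_D = max(EF_A=7, EF_B=6) = 7; EF_D = 7+15 = 22
ES_E = max(EF_A=7, EF_B=6) = 7; EF_E = 7+11 = 18
ES_F = 6; EF_F = 6+13 = 19
ES_G = max(EF_A=7, EF_B=6) = 7; EF_G = 7+6 = 13
ES_H = 7; EF_H = 7+11 = 18
ES_I = max(EF_C=15, EF_D=22, EF_E=18, EF_F=19, EF_G=13, EF_H=18) = 22; EF_I = 22+12 = 34
Expected project duration μ = 34 days. Critical path: A → D → I.

Variance along critical path = 0.111 + 4.000 + 5.444 = 9.556; σ = √9.556 = 3.091 days.
Z = (36 − 34) / 3.091 = 0.647
P(T ≤ 36) = Φ(0.647) ≈ 0.741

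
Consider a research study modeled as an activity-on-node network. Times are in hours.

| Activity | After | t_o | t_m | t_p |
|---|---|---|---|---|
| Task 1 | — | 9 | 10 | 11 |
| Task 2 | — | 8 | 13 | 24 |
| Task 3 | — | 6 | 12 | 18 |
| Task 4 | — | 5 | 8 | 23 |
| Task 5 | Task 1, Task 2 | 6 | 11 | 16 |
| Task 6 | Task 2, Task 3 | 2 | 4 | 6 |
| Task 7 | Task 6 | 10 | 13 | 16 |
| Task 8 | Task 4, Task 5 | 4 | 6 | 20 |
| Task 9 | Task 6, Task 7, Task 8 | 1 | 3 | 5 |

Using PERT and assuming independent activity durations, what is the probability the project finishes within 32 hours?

te_Task 1 = (9 + 4·10 + 11)/6 = 60/6 = 10; σ²_Task 1 = ((11−9)/6)² = 0.111
te_Task 2 = (8 + 4·13 + 24)/6 = 84/6 = 14; σ²_Task 2 = ((24−8)/6)² = 7.111
te_Task 3 = (6 + 4·12 + 18)/6 = 72/6 = 12; σ²_Task 3 = ((18−6)/6)² = 4.000
te_Task 4 = (5 + 4·8 + 23)/6 = 60/6 = 10; σ²_Task 4 = ((23−5)/6)² = 9.000
te_Task 5 = (6 + 4·11 + 16)/6 = 66/6 = 11; σ²_Task 5 = ((16−6)/6)² = 2.778
te_Task 6 = (2 + 4·4 + 6)/6 = 24/6 = 4; σ²_Task 6 = ((6−2)/6)² = 0.444
te_Task 7 = (10 + 4·13 + 16)/6 = 78/6 = 13; σ²_Task 7 = ((16−10)/6)² = 1.000
te_Task 8 = (4 + 4·6 + 20)/6 = 48/6 = 8; σ²_Task 8 = ((20−4)/6)² = 7.111
te_Task 9 = (1 + 4·3 + 5)/6 = 18/6 = 3; σ²_Task 9 = ((5−1)/6)² = 0.444

Forward pass:
ES_Task 1 = 0; EF_Task 1 = 10
ES_Task 2 = 0; EF_Task 2 = 14
ES_Task 3 = 0; EF_Task 3 = 12
ES_Task 4 = 0; EF_Task 4 = 10
ES_Task 5 = max(EF_Task 1=10, EF_Task 2=14) = 14; EF_Task 5 = 14+11 = 25
ES_Task 6 = max(EF_Task 2=14, EF_Task 3=12) = 14; EF_Task 6 = 14+4 = 18
ES_Task 7 = 18; EF_Task 7 = 18+13 = 31
ES_Task 8 = max(EF_Task 4=10, EF_Task 5=25) = 25; EF_Task 8 = 25+8 = 33
ES_Task 9 = max(EF_Task 6=18, EF_Task 7=31, EF_Task 8=33) = 33; EF_Task 9 = 33+3 = 36
Expected project duration μ = 36 hours. Critical path: Task 2 → Task 5 → Task 8 → Task 9.

Variance along critical path = 7.111 + 2.778 + 7.111 + 0.444 = 17.444; σ = √17.444 = 4.177 hours.
Z = (32 − 36) / 4.177 = -0.958
P(T ≤ 32) = Φ(-0.958) ≈ 0.169

0.169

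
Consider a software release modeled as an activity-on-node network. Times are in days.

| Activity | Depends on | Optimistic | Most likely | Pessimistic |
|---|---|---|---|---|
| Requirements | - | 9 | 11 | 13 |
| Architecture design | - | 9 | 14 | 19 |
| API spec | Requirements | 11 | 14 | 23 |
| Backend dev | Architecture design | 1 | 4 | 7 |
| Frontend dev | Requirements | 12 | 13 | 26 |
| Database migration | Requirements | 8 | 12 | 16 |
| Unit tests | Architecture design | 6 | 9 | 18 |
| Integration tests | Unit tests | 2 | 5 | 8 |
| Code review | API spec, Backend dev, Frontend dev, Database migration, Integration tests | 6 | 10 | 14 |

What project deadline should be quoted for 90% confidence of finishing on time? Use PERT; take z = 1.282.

43.0 days

te_Requirements = (9 + 4·11 + 13)/6 = 66/6 = 11; σ²_Requirements = ((13−9)/6)² = 0.444
te_Architecture design = (9 + 4·14 + 19)/6 = 84/6 = 14; σ²_Architecture design = ((19−9)/6)² = 2.778
te_API spec = (11 + 4·14 + 23)/6 = 90/6 = 15; σ²_API spec = ((23−11)/6)² = 4.000
te_Backend dev = (1 + 4·4 + 7)/6 = 24/6 = 4; σ²_Backend dev = ((7−1)/6)² = 1.000
te_Frontend dev = (12 + 4·13 + 26)/6 = 90/6 = 15; σ²_Frontend dev = ((26−12)/6)² = 5.444
te_Database migration = (8 + 4·12 + 16)/6 = 72/6 = 12; σ²_Database migration = ((16−8)/6)² = 1.778
te_Unit tests = (6 + 4·9 + 18)/6 = 60/6 = 10; σ²_Unit tests = ((18−6)/6)² = 4.000
te_Integration tests = (2 + 4·5 + 8)/6 = 30/6 = 5; σ²_Integration tests = ((8−2)/6)² = 1.000
te_Code review = (6 + 4·10 + 14)/6 = 60/6 = 10; σ²_Code review = ((14−6)/6)² = 1.778

Forward pass:
ES_Requirements = 0; EF_Requirements = 11
ES_Architecture design = 0; EF_Architecture design = 14
ES_API spec = 11; EF_API spec = 11+15 = 26
ES_Backend dev = 14; EF_Backend dev = 14+4 = 18
ES_Frontend dev = 11; EF_Frontend dev = 11+15 = 26
ES_Database migration = 11; EF_Database migration = 11+12 = 23
ES_Unit tests = 14; EF_Unit tests = 14+10 = 24
ES_Integration tests = 24; EF_Integration tests = 24+5 = 29
ES_Code review = max(EF_API spec=26, EF_Backend dev=18, EF_Frontend dev=26, EF_Database migration=23, EF_Integration tests=29) = 29; EF_Code review = 29+10 = 39
Expected project duration μ = 39 days. Critical path: Architecture design → Unit tests → Integration tests → Code review.

Variance along critical path = 2.778 + 4.000 + 1.000 + 1.778 = 9.556; σ = 3.091 days.
D = μ + z·σ = 39 + 1.282·3.091 = 43.0 days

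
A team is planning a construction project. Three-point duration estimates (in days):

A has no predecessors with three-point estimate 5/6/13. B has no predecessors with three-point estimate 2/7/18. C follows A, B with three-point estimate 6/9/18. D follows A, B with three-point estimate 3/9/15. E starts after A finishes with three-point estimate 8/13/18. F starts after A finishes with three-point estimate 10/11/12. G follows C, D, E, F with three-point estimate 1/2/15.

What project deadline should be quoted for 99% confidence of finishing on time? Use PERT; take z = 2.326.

te_A = (5 + 4·6 + 13)/6 = 42/6 = 7; σ²_A = ((13−5)/6)² = 1.778
te_B = (2 + 4·7 + 18)/6 = 48/6 = 8; σ²_B = ((18−2)/6)² = 7.111
te_C = (6 + 4·9 + 18)/6 = 60/6 = 10; σ²_C = ((18−6)/6)² = 4.000
te_D = (3 + 4·9 + 15)/6 = 54/6 = 9; σ²_D = ((15−3)/6)² = 4.000
te_E = (8 + 4·13 + 18)/6 = 78/6 = 13; σ²_E = ((18−8)/6)² = 2.778
te_F = (10 + 4·11 + 12)/6 = 66/6 = 11; σ²_F = ((12−10)/6)² = 0.111
te_G = (1 + 4·2 + 15)/6 = 24/6 = 4; σ²_G = ((15−1)/6)² = 5.444

Forward pass:
ES_A = 0; EF_A = 7
ES_B = 0; EF_B = 8
ES_C = max(EF_A=7, EF_B=8) = 8; EF_C = 8+10 = 18
ES_D = max(EF_A=7, EF_B=8) = 8; EF_D = 8+9 = 17
ES_E = 7; EF_E = 7+13 = 20
ES_F = 7; EF_F = 7+11 = 18
ES_G = max(EF_C=18, EF_D=17, EF_E=20, EF_F=18) = 20; EF_G = 20+4 = 24
Expected project duration μ = 24 days. Critical path: A → E → G.

Variance along critical path = 1.778 + 2.778 + 5.444 = 10.000; σ = 3.162 days.
D = μ + z·σ = 24 + 2.326·3.162 = 31.4 days

31.4 days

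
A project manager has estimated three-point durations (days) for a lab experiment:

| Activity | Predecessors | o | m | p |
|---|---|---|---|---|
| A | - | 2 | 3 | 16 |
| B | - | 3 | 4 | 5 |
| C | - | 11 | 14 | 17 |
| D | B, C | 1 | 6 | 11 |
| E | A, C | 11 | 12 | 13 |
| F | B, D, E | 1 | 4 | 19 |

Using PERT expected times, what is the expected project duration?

te_A = (2 + 4·3 + 16)/6 = 30/6 = 5
te_B = (3 + 4·4 + 5)/6 = 24/6 = 4
te_C = (11 + 4·14 + 17)/6 = 84/6 = 14
te_D = (1 + 4·6 + 11)/6 = 36/6 = 6
te_E = (11 + 4·12 + 13)/6 = 72/6 = 12
te_F = (1 + 4·4 + 19)/6 = 36/6 = 6

Forward pass:
ES_A = 0; EF_A = 5
ES_B = 0; EF_B = 4
ES_C = 0; EF_C = 14
ES_D = max(EF_B=4, EF_C=14) = 14; EF_D = 14+6 = 20
ES_E = max(EF_A=5, EF_C=14) = 14; EF_E = 14+12 = 26
ES_F = max(EF_B=4, EF_D=20, EF_E=26) = 26; EF_F = 26+6 = 32
Expected project duration μ = 32 days. Critical path: C → E → F.

32 days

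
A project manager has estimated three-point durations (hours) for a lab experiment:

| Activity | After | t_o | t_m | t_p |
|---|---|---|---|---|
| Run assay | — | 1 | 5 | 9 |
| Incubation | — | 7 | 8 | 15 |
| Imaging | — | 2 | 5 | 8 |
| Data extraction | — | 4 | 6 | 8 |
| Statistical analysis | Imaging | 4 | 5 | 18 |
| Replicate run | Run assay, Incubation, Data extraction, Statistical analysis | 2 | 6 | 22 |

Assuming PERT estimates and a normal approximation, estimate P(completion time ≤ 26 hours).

te_Run assay = (1 + 4·5 + 9)/6 = 30/6 = 5; σ²_Run assay = ((9−1)/6)² = 1.778
te_Incubation = (7 + 4·8 + 15)/6 = 54/6 = 9; σ²_Incubation = ((15−7)/6)² = 1.778
te_Imaging = (2 + 4·5 + 8)/6 = 30/6 = 5; σ²_Imaging = ((8−2)/6)² = 1.000
te_Data extraction = (4 + 4·6 + 8)/6 = 36/6 = 6; σ²_Data extraction = ((8−4)/6)² = 0.444
te_Statistical analysis = (4 + 4·5 + 18)/6 = 42/6 = 7; σ²_Statistical analysis = ((18−4)/6)² = 5.444
te_Replicate run = (2 + 4·6 + 22)/6 = 48/6 = 8; σ²_Replicate run = ((22−2)/6)² = 11.111

Forward pass:
ES_Run assay = 0; EF_Run assay = 5
ES_Incubation = 0; EF_Incubation = 9
ES_Imaging = 0; EF_Imaging = 5
ES_Data extraction = 0; EF_Data extraction = 6
ES_Statistical analysis = 5; EF_Statistical analysis = 5+7 = 12
ES_Replicate run = max(EF_Run assay=5, EF_Incubation=9, EF_Data extraction=6, EF_Statistical analysis=12) = 12; EF_Replicate run = 12+8 = 20
Expected project duration μ = 20 hours. Critical path: Imaging → Statistical analysis → Replicate run.

Variance along critical path = 1.000 + 5.444 + 11.111 = 17.556; σ = √17.556 = 4.190 hours.
Z = (26 − 20) / 4.190 = 1.432
P(T ≤ 26) = Φ(1.432) ≈ 0.924

0.924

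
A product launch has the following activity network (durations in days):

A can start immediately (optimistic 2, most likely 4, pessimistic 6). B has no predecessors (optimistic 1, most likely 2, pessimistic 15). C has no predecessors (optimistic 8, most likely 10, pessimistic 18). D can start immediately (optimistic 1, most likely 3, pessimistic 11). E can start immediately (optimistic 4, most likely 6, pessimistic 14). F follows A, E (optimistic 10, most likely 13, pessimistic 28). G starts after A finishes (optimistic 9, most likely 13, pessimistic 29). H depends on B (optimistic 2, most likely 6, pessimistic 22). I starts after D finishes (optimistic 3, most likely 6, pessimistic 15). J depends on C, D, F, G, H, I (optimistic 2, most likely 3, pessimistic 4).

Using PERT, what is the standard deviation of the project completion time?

te_A = (2 + 4·4 + 6)/6 = 24/6 = 4; σ²_A = ((6−2)/6)² = 0.444
te_B = (1 + 4·2 + 15)/6 = 24/6 = 4; σ²_B = ((15−1)/6)² = 5.444
te_C = (8 + 4·10 + 18)/6 = 66/6 = 11; σ²_C = ((18−8)/6)² = 2.778
te_D = (1 + 4·3 + 11)/6 = 24/6 = 4; σ²_D = ((11−1)/6)² = 2.778
te_E = (4 + 4·6 + 14)/6 = 42/6 = 7; σ²_E = ((14−4)/6)² = 2.778
te_F = (10 + 4·13 + 28)/6 = 90/6 = 15; σ²_F = ((28−10)/6)² = 9.000
te_G = (9 + 4·13 + 29)/6 = 90/6 = 15; σ²_G = ((29−9)/6)² = 11.111
te_H = (2 + 4·6 + 22)/6 = 48/6 = 8; σ²_H = ((22−2)/6)² = 11.111
te_I = (3 + 4·6 + 15)/6 = 42/6 = 7; σ²_I = ((15−3)/6)² = 4.000
te_J = (2 + 4·3 + 4)/6 = 18/6 = 3; σ²_J = ((4−2)/6)² = 0.111

Forward pass:
ES_A = 0; EF_A = 4
ES_B = 0; EF_B = 4
ES_C = 0; EF_C = 11
ES_D = 0; EF_D = 4
ES_E = 0; EF_E = 7
ES_F = max(EF_A=4, EF_E=7) = 7; EF_F = 7+15 = 22
ES_G = 4; EF_G = 4+15 = 19
ES_H = 4; EF_H = 4+8 = 12
ES_I = 4; EF_I = 4+7 = 11
ES_J = max(EF_C=11, EF_D=4, EF_F=22, EF_G=19, EF_H=12, EF_I=11) = 22; EF_J = 22+3 = 25
Expected project duration μ = 25 days. Critical path: E → F → J.

Variance along critical path = 2.778 + 9.000 + 0.111 = 11.889
σ = √11.889 = 3.448 days

3.45 days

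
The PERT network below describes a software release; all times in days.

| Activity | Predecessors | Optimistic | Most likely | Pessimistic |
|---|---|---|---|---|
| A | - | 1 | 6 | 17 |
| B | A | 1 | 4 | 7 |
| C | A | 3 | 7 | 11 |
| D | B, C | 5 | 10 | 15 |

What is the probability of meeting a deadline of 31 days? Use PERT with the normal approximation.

te_A = (1 + 4·6 + 17)/6 = 42/6 = 7; σ²_A = ((17−1)/6)² = 7.111
te_B = (1 + 4·4 + 7)/6 = 24/6 = 4; σ²_B = ((7−1)/6)² = 1.000
te_C = (3 + 4·7 + 11)/6 = 42/6 = 7; σ²_C = ((11−3)/6)² = 1.778
te_D = (5 + 4·10 + 15)/6 = 60/6 = 10; σ²_D = ((15−5)/6)² = 2.778

Forward pass:
ES_A = 0; EF_A = 7
ES_B = 7; EF_B = 7+4 = 11
ES_C = 7; EF_C = 7+7 = 14
ES_D = max(EF_B=11, EF_C=14) = 14; EF_D = 14+10 = 24
Expected project duration μ = 24 days. Critical path: A → C → D.

Variance along critical path = 7.111 + 1.778 + 2.778 = 11.667; σ = √11.667 = 3.416 days.
Z = (31 − 24) / 3.416 = 2.049
P(T ≤ 31) = Φ(2.049) ≈ 0.980

0.980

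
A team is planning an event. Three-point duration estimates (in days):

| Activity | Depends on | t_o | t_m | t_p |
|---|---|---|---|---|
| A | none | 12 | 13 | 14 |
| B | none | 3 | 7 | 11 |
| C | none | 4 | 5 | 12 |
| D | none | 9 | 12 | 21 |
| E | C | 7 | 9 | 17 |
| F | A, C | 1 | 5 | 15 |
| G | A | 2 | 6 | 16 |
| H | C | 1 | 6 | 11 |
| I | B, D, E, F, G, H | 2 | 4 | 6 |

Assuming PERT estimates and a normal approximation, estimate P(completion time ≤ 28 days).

0.949

te_A = (12 + 4·13 + 14)/6 = 78/6 = 13; σ²_A = ((14−12)/6)² = 0.111
te_B = (3 + 4·7 + 11)/6 = 42/6 = 7; σ²_B = ((11−3)/6)² = 1.778
te_C = (4 + 4·5 + 12)/6 = 36/6 = 6; σ²_C = ((12−4)/6)² = 1.778
te_D = (9 + 4·12 + 21)/6 = 78/6 = 13; σ²_D = ((21−9)/6)² = 4.000
te_E = (7 + 4·9 + 17)/6 = 60/6 = 10; σ²_E = ((17−7)/6)² = 2.778
te_F = (1 + 4·5 + 15)/6 = 36/6 = 6; σ²_F = ((15−1)/6)² = 5.444
te_G = (2 + 4·6 + 16)/6 = 42/6 = 7; σ²_G = ((16−2)/6)² = 5.444
te_H = (1 + 4·6 + 11)/6 = 36/6 = 6; σ²_H = ((11−1)/6)² = 2.778
te_I = (2 + 4·4 + 6)/6 = 24/6 = 4; σ²_I = ((6−2)/6)² = 0.444

Forward pass:
ES_A = 0; EF_A = 13
ES_B = 0; EF_B = 7
ES_C = 0; EF_C = 6
ES_D = 0; EF_D = 13
ES_E = 6; EF_E = 6+10 = 16
ES_F = max(EF_A=13, EF_C=6) = 13; EF_F = 13+6 = 19
ES_G = 13; EF_G = 13+7 = 20
ES_H = 6; EF_H = 6+6 = 12
ES_I = max(EF_B=7, EF_D=13, EF_E=16, EF_F=19, EF_G=20, EF_H=12) = 20; EF_I = 20+4 = 24
Expected project duration μ = 24 days. Critical path: A → G → I.

Variance along critical path = 0.111 + 5.444 + 0.444 = 6.000; σ = √6.000 = 2.449 days.
Z = (28 − 24) / 2.449 = 1.633
P(T ≤ 28) = Φ(1.633) ≈ 0.949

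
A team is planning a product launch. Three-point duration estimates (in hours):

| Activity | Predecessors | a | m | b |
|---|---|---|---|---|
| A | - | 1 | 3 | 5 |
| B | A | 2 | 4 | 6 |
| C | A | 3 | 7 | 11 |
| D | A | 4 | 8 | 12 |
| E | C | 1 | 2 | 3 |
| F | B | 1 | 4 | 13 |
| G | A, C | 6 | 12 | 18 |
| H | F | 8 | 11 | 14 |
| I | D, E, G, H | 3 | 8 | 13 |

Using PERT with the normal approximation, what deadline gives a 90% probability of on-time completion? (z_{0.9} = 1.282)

34.8 hours

te_A = (1 + 4·3 + 5)/6 = 18/6 = 3; σ²_A = ((5−1)/6)² = 0.444
te_B = (2 + 4·4 + 6)/6 = 24/6 = 4; σ²_B = ((6−2)/6)² = 0.444
te_C = (3 + 4·7 + 11)/6 = 42/6 = 7; σ²_C = ((11−3)/6)² = 1.778
te_D = (4 + 4·8 + 12)/6 = 48/6 = 8; σ²_D = ((12−4)/6)² = 1.778
te_E = (1 + 4·2 + 3)/6 = 12/6 = 2; σ²_E = ((3−1)/6)² = 0.111
te_F = (1 + 4·4 + 13)/6 = 30/6 = 5; σ²_F = ((13−1)/6)² = 4.000
te_G = (6 + 4·12 + 18)/6 = 72/6 = 12; σ²_G = ((18−6)/6)² = 4.000
te_H = (8 + 4·11 + 14)/6 = 66/6 = 11; σ²_H = ((14−8)/6)² = 1.000
te_I = (3 + 4·8 + 13)/6 = 48/6 = 8; σ²_I = ((13−3)/6)² = 2.778

Forward pass:
ES_A = 0; EF_A = 3
ES_B = 3; EF_B = 3+4 = 7
ES_C = 3; EF_C = 3+7 = 10
ES_D = 3; EF_D = 3+8 = 11
ES_E = 10; EF_E = 10+2 = 12
ES_F = 7; EF_F = 7+5 = 12
ES_G = max(EF_A=3, EF_C=10) = 10; EF_G = 10+12 = 22
ES_H = 12; EF_H = 12+11 = 23
ES_I = max(EF_D=11, EF_E=12, EF_G=22, EF_H=23) = 23; EF_I = 23+8 = 31
Expected project duration μ = 31 hours. Critical path: A → B → F → H → I.

Variance along critical path = 0.444 + 0.444 + 4.000 + 1.000 + 2.778 = 8.667; σ = 2.944 hours.
D = μ + z·σ = 31 + 1.282·2.944 = 34.8 hours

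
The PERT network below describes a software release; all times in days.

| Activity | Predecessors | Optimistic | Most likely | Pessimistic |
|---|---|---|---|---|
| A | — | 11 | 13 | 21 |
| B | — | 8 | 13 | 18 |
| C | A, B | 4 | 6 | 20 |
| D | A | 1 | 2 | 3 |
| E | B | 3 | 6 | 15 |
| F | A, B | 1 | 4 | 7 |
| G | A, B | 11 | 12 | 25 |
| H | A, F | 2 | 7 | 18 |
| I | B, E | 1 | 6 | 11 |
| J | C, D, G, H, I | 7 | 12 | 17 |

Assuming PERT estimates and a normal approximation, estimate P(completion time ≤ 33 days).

te_A = (11 + 4·13 + 21)/6 = 84/6 = 14; σ²_A = ((21−11)/6)² = 2.778
te_B = (8 + 4·13 + 18)/6 = 78/6 = 13; σ²_B = ((18−8)/6)² = 2.778
te_C = (4 + 4·6 + 20)/6 = 48/6 = 8; σ²_C = ((20−4)/6)² = 7.111
te_D = (1 + 4·2 + 3)/6 = 12/6 = 2; σ²_D = ((3−1)/6)² = 0.111
te_E = (3 + 4·6 + 15)/6 = 42/6 = 7; σ²_E = ((15−3)/6)² = 4.000
te_F = (1 + 4·4 + 7)/6 = 24/6 = 4; σ²_F = ((7−1)/6)² = 1.000
te_G = (11 + 4·12 + 25)/6 = 84/6 = 14; σ²_G = ((25−11)/6)² = 5.444
te_H = (2 + 4·7 + 18)/6 = 48/6 = 8; σ²_H = ((18−2)/6)² = 7.111
te_I = (1 + 4·6 + 11)/6 = 36/6 = 6; σ²_I = ((11−1)/6)² = 2.778
te_J = (7 + 4·12 + 17)/6 = 72/6 = 12; σ²_J = ((17−7)/6)² = 2.778

Forward pass:
ES_A = 0; EF_A = 14
ES_B = 0; EF_B = 13
ES_C = max(EF_A=14, EF_B=13) = 14; EF_C = 14+8 = 22
ES_D = 14; EF_D = 14+2 = 16
ES_E = 13; EF_E = 13+7 = 20
ES_F = max(EF_A=14, EF_B=13) = 14; EF_F = 14+4 = 18
ES_G = max(EF_A=14, EF_B=13) = 14; EF_G = 14+14 = 28
ES_H = max(EF_A=14, EF_F=18) = 18; EF_H = 18+8 = 26
ES_I = max(EF_B=13, EF_E=20) = 20; EF_I = 20+6 = 26
ES_J = max(EF_C=22, EF_D=16, EF_G=28, EF_H=26, EF_I=26) = 28; EF_J = 28+12 = 40
Expected project duration μ = 40 days. Critical path: A → G → J.

Variance along critical path = 2.778 + 5.444 + 2.778 = 11.000; σ = √11.000 = 3.317 days.
Z = (33 − 40) / 3.317 = -2.111
P(T ≤ 33) = Φ(-2.111) ≈ 0.017

0.017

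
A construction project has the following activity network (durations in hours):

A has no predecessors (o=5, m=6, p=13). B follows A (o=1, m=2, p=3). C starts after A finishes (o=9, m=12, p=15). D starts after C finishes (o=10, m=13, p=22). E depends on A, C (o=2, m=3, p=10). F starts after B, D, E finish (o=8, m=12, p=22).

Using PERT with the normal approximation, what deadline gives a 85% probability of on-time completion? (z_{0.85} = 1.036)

49.6 hours

te_A = (5 + 4·6 + 13)/6 = 42/6 = 7; σ²_A = ((13−5)/6)² = 1.778
te_B = (1 + 4·2 + 3)/6 = 12/6 = 2; σ²_B = ((3−1)/6)² = 0.111
te_C = (9 + 4·12 + 15)/6 = 72/6 = 12; σ²_C = ((15−9)/6)² = 1.000
te_D = (10 + 4·13 + 22)/6 = 84/6 = 14; σ²_D = ((22−10)/6)² = 4.000
te_E = (2 + 4·3 + 10)/6 = 24/6 = 4; σ²_E = ((10−2)/6)² = 1.778
te_F = (8 + 4·12 + 22)/6 = 78/6 = 13; σ²_F = ((22−8)/6)² = 5.444

Forward pass:
ES_A = 0; EF_A = 7
ES_B = 7; EF_B = 7+2 = 9
ES_C = 7; EF_C = 7+12 = 19
ES_D = 19; EF_D = 19+14 = 33
ES_E = max(EF_A=7, EF_C=19) = 19; EF_E = 19+4 = 23
ES_F = max(EF_B=9, EF_D=33, EF_E=23) = 33; EF_F = 33+13 = 46
Expected project duration μ = 46 hours. Critical path: A → C → D → F.

Variance along critical path = 1.778 + 1.000 + 4.000 + 5.444 = 12.222; σ = 3.496 hours.
D = μ + z·σ = 46 + 1.036·3.496 = 49.6 hours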